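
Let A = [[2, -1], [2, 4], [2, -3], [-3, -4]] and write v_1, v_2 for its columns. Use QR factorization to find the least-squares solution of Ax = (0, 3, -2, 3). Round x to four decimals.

x = (-0.4959, 0.2846)

q_1 = v_1/‖v_1‖ = (2, 2, 2, -3)/4.5826 = (0.4364, 0.4364, 0.4364, -0.6547).
r_{12} = q_1·v_2 = 2.6186.
u_2 = v_2 − 2.6186·q_1 = (-2.1429, 2.8571, -4.1429, -2.2857).
‖u_2‖ = 5.9281, so q_2 = (-0.3615, 0.4820, -0.6988, -0.3856).
Qᵀb = (-1.5275, 1.6869).
Back-substitute: x_2 = 1.6869/5.9281 = 0.2846.
x_1 = (-1.5275 − 2.6186·0.2846)/4.5826 = -0.4959.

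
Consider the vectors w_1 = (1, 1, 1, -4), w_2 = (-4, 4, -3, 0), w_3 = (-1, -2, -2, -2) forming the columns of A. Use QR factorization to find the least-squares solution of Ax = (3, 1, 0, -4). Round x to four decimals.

x = (1.0319, -0.1202, 0.0111)

w_1 = (1, 1, 1, -4); ‖w_1‖ = 4.3589, so q_1 = (0.2294, 0.2294, 0.2294, -0.9177).
q_1·w_2 = 0.2294·(-4) + 0.2294·4 + 0.2294·(-3) + (-0.9177)·0 = -0.6882.
u_2 = w_2 + 0.6882·q_1 = (-3.8421, 4.1579, -2.8421, -0.6316).
‖u_2‖ = 6.3660, so q_2 = (-0.6035, 0.6531, -0.4464, -0.0992).
q_1·w_3 = 0.2294·(-1) + 0.2294·(-2) + 0.2294·(-2) + (-0.9177)·(-2) = 0.6882; q_2·w_3 = (-0.6035)·(-1) + 0.6531·(-2) + (-0.4464)·(-2) + (-0.0992)·(-2) = 0.3886.
u_3 = w_3 − 0.6882·q_1 − 0.3886·q_2 = (-0.9234, -2.4117, -1.9844, -1.3299).
‖u_3‖ = 3.5179, so q_3 = (-0.2625, -0.6856, -0.5641, -0.3780).
Qᵀb = (4.5883, -0.7606, 0.0391).
Back-substitute: x_3 = 0.0391/3.5179 = 0.0111.
x_2 = (-0.7606 − 0.3886·0.0111)/6.3660 = -0.1202.
x_1 = (4.5883 + 0.6882·(-0.1202) − 0.6882·0.0111)/4.3589 = 1.0319.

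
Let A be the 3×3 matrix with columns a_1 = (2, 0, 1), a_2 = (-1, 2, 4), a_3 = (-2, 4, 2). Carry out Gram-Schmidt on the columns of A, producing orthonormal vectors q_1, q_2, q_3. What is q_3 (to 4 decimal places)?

a_1 = (2, 0, 1); ‖a_1‖ = 2.2361, so q_1 = (0.8944, 0.0000, 0.4472).
q_1·a_2 = 0.8944·(-1) + 0.0000·2 + 0.4472·4 = 0.8944.
u_2 = a_2 − 0.8944·q_1 = (-1.8000, 2.0000, 3.6000).
‖u_2‖ = 4.4944, so q_2 = (-0.4005, 0.4450, 0.8010).
q_1·a_3 = 0.8944·(-2) + 0.0000·4 + 0.4472·2 = -0.8944; q_2·a_3 = (-0.4005)·(-2) + 0.4450·4 + 0.8010·2 = 4.1829.
u_3 = a_3 + 0.8944·q_1 − 4.1829·q_2 = (0.4752, 2.1386, -0.9505).
‖u_3‖ = 2.3881, so q_3 = (0.1990, 0.8955, -0.3980).

q_3 = (0.1990, 0.8955, -0.3980)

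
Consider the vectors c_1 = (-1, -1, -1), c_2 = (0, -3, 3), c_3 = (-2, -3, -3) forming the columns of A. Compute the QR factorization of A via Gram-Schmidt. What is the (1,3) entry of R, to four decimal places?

q_1 = c_1/‖c_1‖ = (-1, -1, -1)/1.7321 = (-0.5774, -0.5774, -0.5774).
r_{13} = q_1·c_3 = 4.6188.

r_{13} = 4.6188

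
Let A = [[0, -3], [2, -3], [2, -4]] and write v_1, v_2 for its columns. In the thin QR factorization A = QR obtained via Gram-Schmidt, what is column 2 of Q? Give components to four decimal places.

v_1 = (0, 2, 2); ‖v_1‖ = 2.8284, so q_1 = (0.0000, 0.7071, 0.7071).
q_1·v_2 = 0.0000·(-3) + 0.7071·(-3) + 0.7071·(-4) = -4.9497.
u_2 = v_2 + 4.9497·q_1 = (-3.0000, 0.5000, -0.5000).
‖u_2‖ = 3.0822, so q_2 = (-0.9733, 0.1622, -0.1622).

q_2 = (-0.9733, 0.1622, -0.1622)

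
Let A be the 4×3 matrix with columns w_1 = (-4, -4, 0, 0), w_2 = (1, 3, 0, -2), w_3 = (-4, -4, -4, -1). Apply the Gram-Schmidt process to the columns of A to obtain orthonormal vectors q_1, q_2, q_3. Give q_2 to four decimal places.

q_1 = w_1/‖w_1‖ = (-4, -4, 0, 0)/5.6569 = (-0.7071, -0.7071, 0.0000, 0.0000).
r_{12} = q_1·w_2 = -2.8284.
u_2 = w_2 + 2.8284·q_1 = (-1.0000, 1.0000, 0.0000, -2.0000).
‖u_2‖ = 2.4495, so q_2 = (-0.4082, 0.4082, 0.0000, -0.8165).

q_2 = (-0.4082, 0.4082, 0.0000, -0.8165)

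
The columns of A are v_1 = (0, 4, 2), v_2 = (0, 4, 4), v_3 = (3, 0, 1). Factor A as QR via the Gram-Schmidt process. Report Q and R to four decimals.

Q = [[0.0000, 0.0000, 1.0000], [0.8944, -0.4472, 0.0000], [0.4472, 0.8944, 0.0000]], R = [[4.4721, 5.3666, 0.4472], [0.0000, 1.7889, 0.8944], [0.0000, 0.0000, 3.0000]]

e_1 = v_1/‖v_1‖ = (0, 4, 2)/4.4721 = (0.0000, 0.8944, 0.4472).
r_{12} = e_1·v_2 = 5.3666.
u_2 = v_2 − 5.3666·e_1 = (0.0000, -0.8000, 1.6000).
‖u_2‖ = 1.7889, so e_2 = (0.0000, -0.4472, 0.8944).
r_{13} = e_1·v_3 = 0.4472; r_{23} = e_2·v_3 = 0.8944.
u_3 = v_3 − 0.4472·e_1 − 0.8944·e_2 = (3.0000, 0.0000, 0.0000).
‖u_3‖ = 3.0000, so e_3 = (1.0000, 0.0000, 0.0000).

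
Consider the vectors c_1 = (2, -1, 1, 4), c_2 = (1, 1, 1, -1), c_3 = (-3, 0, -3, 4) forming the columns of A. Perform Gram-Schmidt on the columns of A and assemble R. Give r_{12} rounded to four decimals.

r_{12} = -0.4264

c_1 = (2, -1, 1, 4); ‖c_1‖ = 4.6904, so e_1 = (0.4264, -0.2132, 0.2132, 0.8528).
r_{12} = e_1·c_2 = -0.4264.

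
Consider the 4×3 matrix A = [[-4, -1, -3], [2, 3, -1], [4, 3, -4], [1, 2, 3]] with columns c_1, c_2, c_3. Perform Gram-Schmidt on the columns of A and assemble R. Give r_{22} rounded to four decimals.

r_{22} = 2.7262

q_1 = c_1/‖c_1‖ = (-4, 2, 4, 1)/6.0828 = (-0.6576, 0.3288, 0.6576, 0.1644).
r_{12} = q_1·c_2 = 3.9456.
u_2 = c_2 − 3.9456·q_1 = (1.5946, 1.7027, 0.4054, 1.3514).
r_{22} = ‖u_2‖ = 2.7262.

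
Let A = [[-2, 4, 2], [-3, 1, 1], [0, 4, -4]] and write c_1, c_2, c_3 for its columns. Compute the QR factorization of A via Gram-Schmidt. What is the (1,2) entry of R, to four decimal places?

q_1 = c_1/‖c_1‖ = (-2, -3, 0)/3.6056 = (-0.5547, -0.8321, 0.0000).
r_{12} = q_1·c_2 = -3.0509.

r_{12} = -3.0509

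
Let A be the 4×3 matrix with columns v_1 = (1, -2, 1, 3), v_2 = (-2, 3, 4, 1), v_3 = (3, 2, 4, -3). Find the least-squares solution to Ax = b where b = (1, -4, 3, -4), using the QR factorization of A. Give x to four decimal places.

x = (0.2509, -0.4995, 0.7105)

v_1 = (1, -2, 1, 3); ‖v_1‖ = 3.8730, so q_1 = (0.2582, -0.5164, 0.2582, 0.7746).
q_1·v_2 = 0.2582·(-2) + (-0.5164)·3 + 0.2582·4 + 0.7746·1 = -0.2582.
u_2 = v_2 + 0.2582·q_1 = (-1.9333, 2.8667, 4.0667, 1.2000).
‖u_2‖ = 5.4711, so q_2 = (-0.3534, 0.5240, 0.7433, 0.2193).
q_1·v_3 = 0.2582·3 + (-0.5164)·2 + 0.2582·4 + 0.7746·(-3) = -1.5492; q_2·v_3 = (-0.3534)·3 + 0.5240·2 + 0.7433·4 + 0.2193·(-3) = 2.3030.
u_3 = v_3 + 1.5492·q_1 − 2.3030·q_2 = (4.2138, -0.0067, 2.6882, -2.3051).
‖u_3‖ = 5.5042, so q_3 = (0.7656, -0.0012, 0.4884, -0.4188).
Qᵀb = (0.0000, -1.0967, 3.9108).
Back-substitute: x_3 = 3.9108/5.5042 = 0.7105.
x_2 = (-1.0967 − 2.3030·0.7105)/5.4711 = -0.4995.
x_1 = (0.0000 + 0.2582·(-0.4995) + 1.5492·0.7105)/3.8730 = 0.2509.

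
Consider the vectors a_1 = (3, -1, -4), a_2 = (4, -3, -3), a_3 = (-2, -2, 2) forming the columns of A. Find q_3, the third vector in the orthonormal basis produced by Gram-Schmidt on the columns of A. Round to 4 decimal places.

a_1 = (3, -1, -4); ‖a_1‖ = 5.0990, so q_1 = (0.5883, -0.1961, -0.7845).
q_1·a_2 = 0.5883·4 + (-0.1961)·(-3) + (-0.7845)·(-3) = 5.2951.
u_2 = a_2 − 5.2951·q_1 = (0.8846, -1.9615, 1.1538).
‖u_2‖ = 2.4416, so q_2 = (0.3623, -0.8034, 0.4726).
q_1·a_3 = 0.5883·(-2) + (-0.1961)·(-2) + (-0.7845)·2 = -2.3534; q_2·a_3 = 0.3623·(-2) + (-0.8034)·(-2) + 0.4726·2 = 1.8273.
u_3 = a_3 + 2.3534·q_1 − 1.8273·q_2 = (-1.2774, -0.9935, -0.7097).
‖u_3‖ = 1.7671, so q_3 = (-0.7229, -0.5623, -0.4016).

q_3 = (-0.7229, -0.5623, -0.4016)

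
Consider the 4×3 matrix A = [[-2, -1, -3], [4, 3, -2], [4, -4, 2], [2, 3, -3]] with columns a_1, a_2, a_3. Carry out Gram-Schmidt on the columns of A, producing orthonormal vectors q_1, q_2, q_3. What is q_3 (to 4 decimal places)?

q_3 = (-0.9112, -0.1308, -0.1430, -0.3636)

a_1 = (-2, 4, 4, 2); ‖a_1‖ = 6.3246, so q_1 = (-0.3162, 0.6325, 0.6325, 0.3162).
q_1·a_2 = (-0.3162)·(-1) + 0.6325·3 + 0.6325·(-4) + 0.3162·3 = 0.6325.
u_2 = a_2 − 0.6325·q_1 = (-0.8000, 2.6000, -4.4000, 2.8000).
‖u_2‖ = 5.8822, so q_2 = (-0.1360, 0.4420, -0.7480, 0.4760).
q_1·a_3 = (-0.3162)·(-3) + 0.6325·(-2) + 0.6325·2 + 0.3162·(-3) = 0.0000; q_2·a_3 = (-0.1360)·(-3) + 0.4420·(-2) + (-0.7480)·2 + 0.4760·(-3) = -3.4001.
u_3 = a_3 + 0.0000·q_1 + 3.4001·q_2 = (-3.4624, -0.4971, -0.5434, -1.3815).
‖u_3‖ = 3.7999, so q_3 = (-0.9112, -0.1308, -0.1430, -0.3636).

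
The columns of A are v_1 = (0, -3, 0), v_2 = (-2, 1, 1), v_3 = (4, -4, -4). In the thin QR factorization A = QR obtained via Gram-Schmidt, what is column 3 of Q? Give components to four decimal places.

e_1 = v_1/‖v_1‖ = (0, -3, 0)/3.0000 = (0.0000, -1.0000, 0.0000).
r_{12} = e_1·v_2 = -1.0000.
u_2 = v_2 + 1.0000·e_1 = (-2.0000, 0.0000, 1.0000).
‖u_2‖ = 2.2361, so e_2 = (-0.8944, 0.0000, 0.4472).
r_{13} = e_1·v_3 = 4.0000; r_{23} = e_2·v_3 = -5.3666.
u_3 = v_3 − 4.0000·e_1 + 5.3666·e_2 = (-0.8000, 0.0000, -1.6000).
‖u_3‖ = 1.7889, so e_3 = (-0.4472, 0.0000, -0.8944).

e_3 = (-0.4472, 0.0000, -0.8944)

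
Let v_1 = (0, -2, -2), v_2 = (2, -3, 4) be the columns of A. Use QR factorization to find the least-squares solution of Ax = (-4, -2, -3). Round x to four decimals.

q_1 = v_1/‖v_1‖ = (0, -2, -2)/2.8284 = (0.0000, -0.7071, -0.7071).
r_{12} = q_1·v_2 = -0.7071.
u_2 = v_2 + 0.7071·q_1 = (2.0000, -3.5000, 3.5000).
‖u_2‖ = 5.3385, so q_2 = (0.3746, -0.6556, 0.6556).
Qᵀb = (3.5355, -2.1541).
Back-substitute: x_2 = -2.1541/5.3385 = -0.4035.
x_1 = (3.5355 + 0.7071·(-0.4035))/2.8284 = 1.1491.

x = (1.1491, -0.4035)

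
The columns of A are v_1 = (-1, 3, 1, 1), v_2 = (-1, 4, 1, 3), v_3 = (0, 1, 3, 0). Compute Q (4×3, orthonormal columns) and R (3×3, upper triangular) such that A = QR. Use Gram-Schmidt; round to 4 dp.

Q = [[-0.2887, 0.2440, 0.2862], [0.8660, -0.1464, -0.2519], [0.2887, -0.2440, 0.9159], [0.2887, 0.9271, 0.1259]], R = [[3.4641, 4.9075, 1.7321], [0.0000, 1.7078, -0.8783], [0.0000, 0.0000, 2.4957]]

v_1 = (-1, 3, 1, 1); ‖v_1‖ = 3.4641, so e_1 = (-0.2887, 0.8660, 0.2887, 0.2887).
e_1·v_2 = (-0.2887)·(-1) + 0.8660·4 + 0.2887·1 + 0.2887·3 = 4.9075.
u_2 = v_2 − 4.9075·e_1 = (0.4167, -0.2500, -0.4167, 1.5833).
‖u_2‖ = 1.7078, so e_2 = (0.2440, -0.1464, -0.2440, 0.9271).
e_1·v_3 = (-0.2887)·0 + 0.8660·1 + 0.2887·3 + 0.2887·0 = 1.7321; e_2·v_3 = 0.2440·0 + (-0.1464)·1 + (-0.2440)·3 + 0.9271·0 = -0.8783.
u_3 = v_3 − 1.7321·e_1 + 0.8783·e_2 = (0.7143, -0.6286, 2.2857, 0.3143).
‖u_3‖ = 2.4957, so e_3 = (0.2862, -0.2519, 0.9159, 0.1259).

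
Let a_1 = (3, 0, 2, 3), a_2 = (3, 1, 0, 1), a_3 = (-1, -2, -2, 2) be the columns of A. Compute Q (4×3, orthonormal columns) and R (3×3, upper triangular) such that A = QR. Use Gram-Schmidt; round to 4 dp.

a_1 = (3, 0, 2, 3); ‖a_1‖ = 4.6904, so q_1 = (0.6396, 0.0000, 0.4264, 0.6396).
q_1·a_2 = 0.6396·3 + 0.0000·1 + 0.4264·0 + 0.6396·1 = 2.5584.
u_2 = a_2 − 2.5584·q_1 = (1.3636, 1.0000, -1.0909, -0.6364).
‖u_2‖ = 2.1106, so q_2 = (0.6461, 0.4738, -0.5169, -0.3015).
q_1·a_3 = 0.6396·(-1) + 0.0000·(-2) + 0.4264·(-2) + 0.6396·2 = -0.2132; q_2·a_3 = 0.6461·(-1) + 0.4738·(-2) + (-0.5169)·(-2) + (-0.3015)·2 = -1.1630.
u_3 = a_3 + 0.2132·q_1 + 1.1630·q_2 = (-0.1122, -1.4490, -2.5102, 1.7857).
‖u_3‖ = 3.4062, so q_3 = (-0.0330, -0.4254, -0.7370, 0.5243).

Q = [[0.6396, 0.6461, -0.0330], [0.0000, 0.4738, -0.4254], [0.4264, -0.5169, -0.7370], [0.6396, -0.3015, 0.5243]], R = [[4.6904, 2.5584, -0.2132], [0.0000, 2.1106, -1.1630], [0.0000, 0.0000, 3.4062]]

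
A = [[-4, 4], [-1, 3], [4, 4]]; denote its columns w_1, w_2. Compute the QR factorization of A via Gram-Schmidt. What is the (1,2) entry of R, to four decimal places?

w_1 = (-4, -1, 4); ‖w_1‖ = 5.7446, so e_1 = (-0.6963, -0.1741, 0.6963).
r_{12} = e_1·w_2 = -0.5222.

r_{12} = -0.5222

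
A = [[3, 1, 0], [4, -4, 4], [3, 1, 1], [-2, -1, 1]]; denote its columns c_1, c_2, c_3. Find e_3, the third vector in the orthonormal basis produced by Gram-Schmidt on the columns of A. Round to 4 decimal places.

c_1 = (3, 4, 3, -2); ‖c_1‖ = 6.1644, so e_1 = (0.4867, 0.6489, 0.4867, -0.3244).
e_1·c_2 = 0.4867·1 + 0.6489·(-4) + 0.4867·1 + (-0.3244)·(-1) = -1.2978.
u_2 = c_2 + 1.2978·e_1 = (1.6316, -3.1579, 1.6316, -1.4211).
‖u_2‖ = 4.1612, so e_2 = (0.3921, -0.7589, 0.3921, -0.3415).
e_1·c_3 = 0.4867·0 + 0.6489·4 + 0.4867·1 + (-0.3244)·1 = 2.7578; e_2·c_3 = 0.3921·0 + (-0.7589)·4 + 0.3921·1 + (-0.3415)·1 = -2.9850.
u_3 = c_3 − 2.7578·e_1 + 2.9850·e_2 = (-0.1717, -0.0547, 0.8283, 0.8754).
‖u_3‖ = 1.2185, so e_3 = (-0.1409, -0.0449, 0.6797, 0.7184).

e_3 = (-0.1409, -0.0449, 0.6797, 0.7184)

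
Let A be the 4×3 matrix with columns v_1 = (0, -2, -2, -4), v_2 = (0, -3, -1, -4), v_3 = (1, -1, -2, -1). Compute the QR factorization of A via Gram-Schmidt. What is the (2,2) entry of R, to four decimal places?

r_{22} = 1.4142

e_1 = v_1/‖v_1‖ = (0, -2, -2, -4)/4.8990 = (0.0000, -0.4082, -0.4082, -0.8165).
r_{12} = e_1·v_2 = 4.8990.
u_2 = v_2 − 4.8990·e_1 = (0.0000, -1.0000, 1.0000, 0.0000).
r_{22} = ‖u_2‖ = 1.4142.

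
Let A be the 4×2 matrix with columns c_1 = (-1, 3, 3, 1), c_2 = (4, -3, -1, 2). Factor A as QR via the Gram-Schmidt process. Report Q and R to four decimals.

c_1 = (-1, 3, 3, 1); ‖c_1‖ = 4.4721, so q_1 = (-0.2236, 0.6708, 0.6708, 0.2236).
q_1·c_2 = (-0.2236)·4 + 0.6708·(-3) + 0.6708·(-1) + 0.2236·2 = -3.1305.
u_2 = c_2 + 3.1305·q_1 = (3.3000, -0.9000, 1.1000, 2.7000).
‖u_2‖ = 4.4944, so q_2 = (0.7342, -0.2002, 0.2447, 0.6007).

Q = [[-0.2236, 0.7342], [0.6708, -0.2002], [0.6708, 0.2447], [0.2236, 0.6007]], R = [[4.4721, -3.1305], [0.0000, 4.4944]]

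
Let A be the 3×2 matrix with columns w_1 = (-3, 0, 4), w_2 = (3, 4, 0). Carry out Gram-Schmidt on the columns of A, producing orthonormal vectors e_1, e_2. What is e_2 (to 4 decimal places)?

e_1 = w_1/‖w_1‖ = (-3, 0, 4)/5.0000 = (-0.6000, 0.0000, 0.8000).
r_{12} = e_1·w_2 = -1.8000.
u_2 = w_2 + 1.8000·e_1 = (1.9200, 4.0000, 1.4400).
‖u_2‖ = 4.6648, so e_2 = (0.4116, 0.8575, 0.3087).

e_2 = (0.4116, 0.8575, 0.3087)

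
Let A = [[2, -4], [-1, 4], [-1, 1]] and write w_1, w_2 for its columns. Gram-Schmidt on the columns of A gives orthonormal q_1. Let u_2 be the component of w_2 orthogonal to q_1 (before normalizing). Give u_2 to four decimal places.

w_1 = (2, -1, -1); ‖w_1‖ = 2.4495, so q_1 = (0.8165, -0.4082, -0.4082).
q_1·w_2 = 0.8165·(-4) + (-0.4082)·4 + (-0.4082)·1 = -5.3072.
u_2 = w_2 + 5.3072·q_1 = (0.3333, 1.8333, -1.1667).

u_2 = (0.3333, 1.8333, -1.1667)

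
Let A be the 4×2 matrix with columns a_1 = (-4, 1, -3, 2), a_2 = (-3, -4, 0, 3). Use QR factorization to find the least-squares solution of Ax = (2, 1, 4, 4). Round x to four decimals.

x = (-0.4879, 0.2597)

e_1 = a_1/‖a_1‖ = (-4, 1, -3, 2)/5.4772 = (-0.7303, 0.1826, -0.5477, 0.3651).
r_{12} = e_1·a_2 = 2.5560.
u_2 = a_2 − 2.5560·e_1 = (-1.1333, -4.4667, 1.4000, 2.0667).
‖u_2‖ = 5.2409, so e_2 = (-0.2162, -0.8523, 0.2671, 0.3943).
Qᵀb = (-2.0083, 1.3611).
Back-substitute: x_2 = 1.3611/5.2409 = 0.2597.
x_1 = (-2.0083 − 2.5560·0.2597)/5.4772 = -0.4879.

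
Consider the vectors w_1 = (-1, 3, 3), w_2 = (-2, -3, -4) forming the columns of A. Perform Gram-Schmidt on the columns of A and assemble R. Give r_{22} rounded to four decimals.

w_1 = (-1, 3, 3); ‖w_1‖ = 4.3589, so e_1 = (-0.2294, 0.6882, 0.6882).
e_1·w_2 = (-0.2294)·(-2) + 0.6882·(-3) + 0.6882·(-4) = -4.3589.
u_2 = w_2 + 4.3589·e_1 = (-3.0000, 0.0000, -1.0000).
r_{22} = ‖u_2‖ = 3.1623.

r_{22} = 3.1623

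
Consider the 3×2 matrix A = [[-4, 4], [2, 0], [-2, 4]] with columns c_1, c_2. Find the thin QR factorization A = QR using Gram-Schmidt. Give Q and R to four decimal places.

c_1 = (-4, 2, -2); ‖c_1‖ = 4.8990, so q_1 = (-0.8165, 0.4082, -0.4082).
q_1·c_2 = (-0.8165)·4 + 0.4082·0 + (-0.4082)·4 = -4.8990.
u_2 = c_2 + 4.8990·q_1 = (0.0000, 2.0000, 2.0000).
‖u_2‖ = 2.8284, so q_2 = (0.0000, 0.7071, 0.7071).

Q = [[-0.8165, 0.0000], [0.4082, 0.7071], [-0.4082, 0.7071]], R = [[4.8990, -4.8990], [0.0000, 2.8284]]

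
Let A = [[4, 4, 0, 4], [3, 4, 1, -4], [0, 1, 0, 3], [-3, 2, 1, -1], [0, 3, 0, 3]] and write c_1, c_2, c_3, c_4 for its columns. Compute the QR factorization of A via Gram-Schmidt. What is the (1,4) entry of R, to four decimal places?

c_1 = (4, 3, 0, -3, 0); ‖c_1‖ = 5.8310, so q_1 = (0.6860, 0.5145, 0.0000, -0.5145, 0.0000).
r_{14} = q_1·c_4 = 1.2005.

r_{14} = 1.2005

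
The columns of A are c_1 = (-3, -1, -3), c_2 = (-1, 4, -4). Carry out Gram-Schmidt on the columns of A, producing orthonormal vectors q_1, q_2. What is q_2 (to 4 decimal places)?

q_2 = (0.1428, 0.8873, -0.4385)

c_1 = (-3, -1, -3); ‖c_1‖ = 4.3589, so q_1 = (-0.6882, -0.2294, -0.6882).
q_1·c_2 = (-0.6882)·(-1) + (-0.2294)·4 + (-0.6882)·(-4) = 2.5236.
u_2 = c_2 − 2.5236·q_1 = (0.7368, 4.5789, -2.2632).
‖u_2‖ = 5.1606, so q_2 = (0.1428, 0.8873, -0.4385).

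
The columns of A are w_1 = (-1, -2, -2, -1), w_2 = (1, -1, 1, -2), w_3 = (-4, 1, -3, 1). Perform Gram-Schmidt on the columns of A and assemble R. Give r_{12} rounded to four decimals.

r_{12} = 0.3162

q_1 = w_1/‖w_1‖ = (-1, -2, -2, -1)/3.1623 = (-0.3162, -0.6325, -0.6325, -0.3162).
r_{12} = q_1·w_2 = 0.3162.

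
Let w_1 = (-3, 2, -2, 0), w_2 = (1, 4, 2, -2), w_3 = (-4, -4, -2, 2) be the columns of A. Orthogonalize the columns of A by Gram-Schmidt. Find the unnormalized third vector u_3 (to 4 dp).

q_1 = w_1/‖w_1‖ = (-3, 2, -2, 0)/4.1231 = (-0.7276, 0.4851, -0.4851, 0.0000).
r_{12} = q_1·w_2 = 0.2425.
u_2 = w_2 − 0.2425·q_1 = (1.1765, 3.8824, 2.1176, -2.0000).
‖u_2‖ = 4.9941, so q_2 = (0.2356, 0.7774, 0.4240, -0.4005).
r_{13} = q_1·w_3 = 1.9403; r_{23} = q_2·w_3 = -5.7008.
u_3 = w_3 − 1.9403·q_1 + 5.7008·q_2 = (-1.2453, -0.5094, 1.3585, -0.2830).

u_3 = (-1.2453, -0.5094, 1.3585, -0.2830)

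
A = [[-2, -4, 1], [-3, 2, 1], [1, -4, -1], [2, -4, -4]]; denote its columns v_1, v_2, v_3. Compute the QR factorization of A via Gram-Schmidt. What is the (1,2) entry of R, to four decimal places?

e_1 = v_1/‖v_1‖ = (-2, -3, 1, 2)/4.2426 = (-0.4714, -0.7071, 0.2357, 0.4714).
r_{12} = e_1·v_2 = -2.3570.

r_{12} = -2.3570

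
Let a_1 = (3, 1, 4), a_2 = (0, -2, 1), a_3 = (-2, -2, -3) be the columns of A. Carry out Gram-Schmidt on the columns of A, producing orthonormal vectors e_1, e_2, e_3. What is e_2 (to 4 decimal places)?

a_1 = (3, 1, 4); ‖a_1‖ = 5.0990, so e_1 = (0.5883, 0.1961, 0.7845).
e_1·a_2 = 0.5883·0 + 0.1961·(-2) + 0.7845·1 = 0.3922.
u_2 = a_2 − 0.3922·e_1 = (-0.2308, -2.0769, 0.6923).
‖u_2‖ = 2.2014, so e_2 = (-0.1048, -0.9435, 0.3145).

e_2 = (-0.1048, -0.9435, 0.3145)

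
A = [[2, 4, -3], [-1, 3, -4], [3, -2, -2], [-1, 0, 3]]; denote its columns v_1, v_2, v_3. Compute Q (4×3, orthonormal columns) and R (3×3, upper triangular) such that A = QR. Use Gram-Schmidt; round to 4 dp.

v_1 = (2, -1, 3, -1); ‖v_1‖ = 3.8730, so q_1 = (0.5164, -0.2582, 0.7746, -0.2582).
q_1·v_2 = 0.5164·4 + (-0.2582)·3 + 0.7746·(-2) + (-0.2582)·0 = -0.2582.
u_2 = v_2 + 0.2582·q_1 = (4.1333, 2.9333, -1.8000, -0.0667).
‖u_2‖ = 5.3790, so q_2 = (0.7684, 0.5453, -0.3346, -0.0124).
q_1·v_3 = 0.5164·(-3) + (-0.2582)·(-4) + 0.7746·(-2) + (-0.2582)·3 = -2.8402; q_2·v_3 = 0.7684·(-3) + 0.5453·(-4) + (-0.3346)·(-2) + (-0.0124)·3 = -3.8545.
u_3 = v_3 + 2.8402·q_1 + 3.8545·q_2 = (1.4286, -2.6313, -1.0899, 2.2189).
‖u_3‖ = 3.8828, so q_3 = (0.3679, -0.6777, -0.2807, 0.5715).

Q = [[0.5164, 0.7684, 0.3679], [-0.2582, 0.5453, -0.6777], [0.7746, -0.3346, -0.2807], [-0.2582, -0.0124, 0.5715]], R = [[3.8730, -0.2582, -2.8402], [0.0000, 5.3790, -3.8545], [0.0000, 0.0000, 3.8828]]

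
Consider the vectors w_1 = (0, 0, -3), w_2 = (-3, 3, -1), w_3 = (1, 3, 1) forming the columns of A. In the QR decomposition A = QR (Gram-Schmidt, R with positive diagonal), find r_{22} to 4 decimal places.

r_{22} = 4.2426

q_1 = w_1/‖w_1‖ = (0, 0, -3)/3.0000 = (0.0000, 0.0000, -1.0000).
r_{12} = q_1·w_2 = 1.0000.
u_2 = w_2 − 1.0000·q_1 = (-3.0000, 3.0000, 0.0000).
r_{22} = ‖u_2‖ = 4.2426.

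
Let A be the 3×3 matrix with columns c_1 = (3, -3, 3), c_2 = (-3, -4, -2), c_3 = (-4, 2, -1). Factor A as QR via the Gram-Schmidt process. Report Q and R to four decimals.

Q = [[0.5774, -0.4981, -0.6470], [-0.5774, -0.8093, 0.1078], [0.5774, -0.3113, 0.7548]], R = [[5.1962, -0.5774, -4.0415], [0.0000, 5.3541, 0.6848], [0.0000, 0.0000, 2.0488]]

c_1 = (3, -3, 3); ‖c_1‖ = 5.1962, so e_1 = (0.5774, -0.5774, 0.5774).
e_1·c_2 = 0.5774·(-3) + (-0.5774)·(-4) + 0.5774·(-2) = -0.5774.
u_2 = c_2 + 0.5774·e_1 = (-2.6667, -4.3333, -1.6667).
‖u_2‖ = 5.3541, so e_2 = (-0.4981, -0.8093, -0.3113).
e_1·c_3 = 0.5774·(-4) + (-0.5774)·2 + 0.5774·(-1) = -4.0415; e_2·c_3 = (-0.4981)·(-4) + (-0.8093)·2 + (-0.3113)·(-1) = 0.6848.
u_3 = c_3 + 4.0415·e_1 − 0.6848·e_2 = (-1.3256, 0.2209, 1.5465).
‖u_3‖ = 2.0488, so e_3 = (-0.6470, 0.1078, 0.7548).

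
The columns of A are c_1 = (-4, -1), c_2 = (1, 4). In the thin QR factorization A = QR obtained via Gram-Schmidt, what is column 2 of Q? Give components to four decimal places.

c_1 = (-4, -1); ‖c_1‖ = 4.1231, so q_1 = (-0.9701, -0.2425).
q_1·c_2 = (-0.9701)·1 + (-0.2425)·4 = -1.9403.
u_2 = c_2 + 1.9403·q_1 = (-0.8824, 3.5294).
‖u_2‖ = 3.6380, so q_2 = (-0.2425, 0.9701).

q_2 = (-0.2425, 0.9701)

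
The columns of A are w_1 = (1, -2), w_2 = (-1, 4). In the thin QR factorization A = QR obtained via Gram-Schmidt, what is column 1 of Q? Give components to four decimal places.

w_1 = (1, -2); ‖w_1‖ = 2.2361, so q_1 = (0.4472, -0.8944).

q_1 = (0.4472, -0.8944)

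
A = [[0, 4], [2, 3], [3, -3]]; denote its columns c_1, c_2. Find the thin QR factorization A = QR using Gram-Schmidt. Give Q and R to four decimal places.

Q = [[0.0000, 0.6931], [0.5547, 0.5998], [0.8321, -0.3999]], R = [[3.6056, -0.8321], [0.0000, 5.7713]]

e_1 = c_1/‖c_1‖ = (0, 2, 3)/3.6056 = (0.0000, 0.5547, 0.8321).
r_{12} = e_1·c_2 = -0.8321.
u_2 = c_2 + 0.8321·e_1 = (4.0000, 3.4615, -2.3077).
‖u_2‖ = 5.7713, so e_2 = (0.6931, 0.5998, -0.3999).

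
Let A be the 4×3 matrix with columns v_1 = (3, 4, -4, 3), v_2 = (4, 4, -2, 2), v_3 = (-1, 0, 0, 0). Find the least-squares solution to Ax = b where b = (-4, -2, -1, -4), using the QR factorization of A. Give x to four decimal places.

v_1 = (3, 4, -4, 3); ‖v_1‖ = 7.0711, so q_1 = (0.4243, 0.5657, -0.5657, 0.4243).
q_1·v_2 = 0.4243·4 + 0.5657·4 + (-0.5657)·(-2) + 0.4243·2 = 5.9397.
u_2 = v_2 − 5.9397·q_1 = (1.4800, 0.6400, 1.3600, -0.5200).
‖u_2‖ = 2.1726, so q_2 = (0.6812, 0.2946, 0.6260, -0.2393).
q_1·v_3 = 0.4243·(-1) + 0.5657·0 + (-0.5657)·0 + 0.4243·0 = -0.4243; q_2·v_3 = 0.6812·(-1) + 0.2946·0 + 0.6260·0 + (-0.2393)·0 = -0.6812.
u_3 = v_3 + 0.4243·q_1 + 0.6812·q_2 = (-0.3559, 0.4407, 0.1864, 0.0169).
‖u_3‖ = 0.5966, so q_3 = (-0.5966, 0.7386, 0.3125, 0.0284).
Qᵀb = (-3.9598, -2.9827, 0.4830).
Back-substitute: x_3 = 0.4830/0.5966 = 0.8095.
x_2 = (-2.9827 + 0.6812·0.8095)/2.1726 = -1.1190.
x_1 = (-3.9598 − 5.9397·(-1.1190) + 0.4243·0.8095)/7.0711 = 0.4286.

x = (0.4286, -1.1190, 0.8095)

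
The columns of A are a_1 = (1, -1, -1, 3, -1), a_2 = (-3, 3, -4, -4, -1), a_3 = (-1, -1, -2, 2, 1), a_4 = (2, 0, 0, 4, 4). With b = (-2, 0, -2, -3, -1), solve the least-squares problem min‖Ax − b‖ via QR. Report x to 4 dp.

a_1 = (1, -1, -1, 3, -1); ‖a_1‖ = 3.6056, so q_1 = (0.2774, -0.2774, -0.2774, 0.8321, -0.2774).
q_1·a_2 = 0.2774·(-3) + (-0.2774)·3 + (-0.2774)·(-4) + 0.8321·(-4) + (-0.2774)·(-1) = -3.6056.
u_2 = a_2 + 3.6056·q_1 = (-2.0000, 2.0000, -5.0000, -1.0000, -2.0000).
‖u_2‖ = 6.1644, so q_2 = (-0.3244, 0.3244, -0.8111, -0.1622, -0.3244).
q_1·a_3 = 0.2774·(-1) + (-0.2774)·(-1) + (-0.2774)·(-2) + 0.8321·2 + (-0.2774)·1 = 1.9415; q_2·a_3 = (-0.3244)·(-1) + 0.3244·(-1) + (-0.8111)·(-2) + (-0.1622)·2 + (-0.3244)·1 = 0.9733.
u_3 = a_3 − 1.9415·q_1 − 0.9733·q_2 = (-1.2227, -0.7773, -0.6721, 0.5425, 1.8543).
‖u_3‖ = 2.5067, so q_3 = (-0.4878, -0.3101, -0.2681, 0.2164, 0.7397).
q_1·a_4 = 0.2774·2 + (-0.2774)·0 + (-0.2774)·0 + 0.8321·4 + (-0.2774)·4 = 2.7735; q_2·a_4 = (-0.3244)·2 + 0.3244·0 + (-0.8111)·0 + (-0.1622)·4 + (-0.3244)·4 = -2.5955; q_3·a_4 = (-0.4878)·2 + (-0.3101)·0 + (-0.2681)·0 + 0.2164·4 + 0.7397·4 = 2.8491.
u_4 = a_4 − 2.7735·q_1 + 2.5955·q_2 − 2.8491·q_3 = (1.7784, 2.4948, -0.5722, 0.6546, 1.8196).
‖u_4‖ = 3.6679, so q_4 = (0.4848, 0.6802, -0.1560, 0.1785, 0.4961).
Qᵀb = (-2.2188, 3.0822, 0.1227, -1.6892).
Back-substitute: x_4 = -1.6892/3.6679 = -0.4605.
x_3 = (0.1227 − 2.8491·(-0.4605))/2.5067 = 0.5724.
x_2 = (3.0822 − 0.9733·0.5724 + 2.5955·(-0.4605))/6.1644 = 0.2157.
x_1 = (-2.2188 + 3.6056·0.2157 − 1.9415·0.5724 − 2.7735·(-0.4605))/3.6056 = -0.3536.

x = (-0.3536, 0.2157, 0.5724, -0.4605)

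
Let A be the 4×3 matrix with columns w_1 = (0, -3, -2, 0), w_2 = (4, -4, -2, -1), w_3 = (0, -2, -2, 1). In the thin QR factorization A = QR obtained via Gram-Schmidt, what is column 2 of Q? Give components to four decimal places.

e_2 = (0.9615, -0.0740, 0.1109, -0.2404)

e_1 = w_1/‖w_1‖ = (0, -3, -2, 0)/3.6056 = (0.0000, -0.8321, -0.5547, 0.0000).
r_{12} = e_1·w_2 = 4.4376.
u_2 = w_2 − 4.4376·e_1 = (4.0000, -0.3077, 0.4615, -1.0000).
‖u_2‖ = 4.1603, so e_2 = (0.9615, -0.0740, 0.1109, -0.2404).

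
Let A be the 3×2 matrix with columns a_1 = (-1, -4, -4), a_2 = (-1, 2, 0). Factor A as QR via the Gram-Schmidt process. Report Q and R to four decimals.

Q = [[-0.1741, -0.6465], [-0.6963, 0.6142], [-0.6963, -0.4526]], R = [[5.7446, -1.2185], [0.0000, 1.8749]]

a_1 = (-1, -4, -4); ‖a_1‖ = 5.7446, so e_1 = (-0.1741, -0.6963, -0.6963).
e_1·a_2 = (-0.1741)·(-1) + (-0.6963)·2 + (-0.6963)·0 = -1.2185.
u_2 = a_2 + 1.2185·e_1 = (-1.2121, 1.1515, -0.8485).
‖u_2‖ = 1.8749, so e_2 = (-0.6465, 0.6142, -0.4526).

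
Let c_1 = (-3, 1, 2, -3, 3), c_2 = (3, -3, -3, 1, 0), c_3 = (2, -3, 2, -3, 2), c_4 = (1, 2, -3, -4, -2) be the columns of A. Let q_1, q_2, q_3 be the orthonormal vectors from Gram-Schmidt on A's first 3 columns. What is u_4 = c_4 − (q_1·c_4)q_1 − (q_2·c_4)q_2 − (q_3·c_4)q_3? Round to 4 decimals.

q_1 = c_1/‖c_1‖ = (-3, 1, 2, -3, 3)/5.6569 = (-0.5303, 0.1768, 0.3536, -0.5303, 0.5303).
r_{12} = q_1·c_2 = -3.7123.
u_2 = c_2 + 3.7123·q_1 = (1.0313, -2.3438, -1.6875, -0.9687, 1.9687).
‖u_2‖ = 3.7708, so q_2 = (0.2735, -0.6216, -0.4475, -0.2569, 0.5221).
r_{13} = q_1·c_3 = 1.7678; r_{23} = q_2·c_3 = 3.3315.
u_3 = c_3 − 1.7678·q_1 − 3.3315·q_2 = (2.0264, -1.2418, 2.8659, -1.2066, -0.6769).
‖u_3‖ = 3.9719, so q_3 = (0.5102, -0.3126, 0.7216, -0.3038, -0.1704).
r_{14} = q_1·c_4 = -0.1768; r_{24} = q_2·c_4 = 0.3564; r_{34} = q_3·c_4 = -0.7238.
u_4 = c_4 + 0.1768·q_1 − 0.3564·q_2 + 0.7238·q_3 = (1.1780, 2.0265, -2.2558, -4.2221, -2.2157).

u_4 = (1.1780, 2.0265, -2.2558, -4.2221, -2.2157)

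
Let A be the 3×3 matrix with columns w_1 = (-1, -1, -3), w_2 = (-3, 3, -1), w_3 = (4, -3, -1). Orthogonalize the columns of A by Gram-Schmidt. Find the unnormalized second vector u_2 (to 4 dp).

w_1 = (-1, -1, -3); ‖w_1‖ = 3.3166, so q_1 = (-0.3015, -0.3015, -0.9045).
q_1·w_2 = (-0.3015)·(-3) + (-0.3015)·3 + (-0.9045)·(-1) = 0.9045.
u_2 = w_2 − 0.9045·q_1 = (-2.7273, 3.2727, -0.1818).

u_2 = (-2.7273, 3.2727, -0.1818)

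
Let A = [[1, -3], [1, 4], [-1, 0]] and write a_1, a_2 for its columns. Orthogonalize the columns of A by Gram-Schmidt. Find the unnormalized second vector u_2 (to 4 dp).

u_2 = (-3.3333, 3.6667, 0.3333)

a_1 = (1, 1, -1); ‖a_1‖ = 1.7321, so e_1 = (0.5774, 0.5774, -0.5774).
e_1·a_2 = 0.5774·(-3) + 0.5774·4 + (-0.5774)·0 = 0.5774.
u_2 = a_2 − 0.5774·e_1 = (-3.3333, 3.6667, 0.3333).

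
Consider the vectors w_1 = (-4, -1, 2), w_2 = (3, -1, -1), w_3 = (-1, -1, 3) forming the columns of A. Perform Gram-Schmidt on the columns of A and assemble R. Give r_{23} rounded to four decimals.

r_{23} = 1.0531

e_1 = w_1/‖w_1‖ = (-4, -1, 2)/4.5826 = (-0.8729, -0.2182, 0.4364).
r_{12} = e_1·w_2 = -2.8368.
u_2 = w_2 + 2.8368·e_1 = (0.5238, -1.6190, 0.2381).
‖u_2‖ = 1.7182, so e_2 = (0.3049, -0.9423, 0.1386).
r_{23} = e_2·w_3 = 1.0531.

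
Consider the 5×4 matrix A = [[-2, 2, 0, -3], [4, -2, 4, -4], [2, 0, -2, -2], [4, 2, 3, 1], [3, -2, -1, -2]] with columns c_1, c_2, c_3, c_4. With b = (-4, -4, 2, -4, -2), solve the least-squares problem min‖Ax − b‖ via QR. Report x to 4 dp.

x = (-0.1277, -0.6510, -0.7607, 0.6423)

c_1 = (-2, 4, 2, 4, 3); ‖c_1‖ = 7.0000, so q_1 = (-0.2857, 0.5714, 0.2857, 0.5714, 0.4286).
q_1·c_2 = (-0.2857)·2 + 0.5714·(-2) + 0.2857·0 + 0.5714·2 + 0.4286·(-2) = -1.4286.
u_2 = c_2 + 1.4286·q_1 = (1.5918, -1.1837, 0.4082, 2.8163, -1.3878).
‖u_2‖ = 3.7362, so q_2 = (0.4261, -0.3168, 0.1092, 0.7538, -0.3714).
q_1·c_3 = (-0.2857)·0 + 0.5714·4 + 0.2857·(-2) + 0.5714·3 + 0.4286·(-1) = 3.0000; q_2·c_3 = 0.4261·0 + (-0.3168)·4 + 0.1092·(-2) + 0.7538·3 + (-0.3714)·(-1) = 1.1471.
u_3 = c_3 − 3.0000·q_1 − 1.1471·q_2 = (0.3684, 2.6491, -2.9825, 0.4211, -1.8596).
‖u_3‖ = 4.4367, so q_3 = (0.0830, 0.5971, -0.6722, 0.0949, -0.4192).
q_1·c_4 = (-0.2857)·(-3) + 0.5714·(-4) + 0.2857·(-2) + 0.5714·1 + 0.4286·(-2) = -2.2857; q_2·c_4 = 0.4261·(-3) + (-0.3168)·(-4) + 0.1092·(-2) + 0.7538·1 + (-0.3714)·(-2) = 1.2672; q_3·c_4 = 0.0830·(-3) + 0.5971·(-4) + (-0.6722)·(-2) + 0.0949·1 + (-0.4192)·(-2) = -0.3598.
u_4 = c_4 + 2.2857·q_1 − 1.2672·q_2 + 0.3598·q_3 = (-4.1631, -2.0775, -1.7273, 1.3850, -0.7005).
‖u_4‖ = 5.2000, so q_4 = (-0.8006, -0.3995, -0.3322, 0.2664, -0.1347).
Qᵀb = (-3.7143, -2.4908, -3.6063, 3.3402).
Back-substitute: x_4 = 3.3402/5.2000 = 0.6423.
x_3 = (-3.6063 + 0.3598·0.6423)/4.4367 = -0.7607.
x_2 = (-2.4908 − 1.1471·(-0.7607) − 1.2672·0.6423)/3.7362 = -0.6510.
x_1 = (-3.7143 + 1.4286·(-0.6510) − 3.0000·(-0.7607) + 2.2857·0.6423)/7.0000 = -0.1277.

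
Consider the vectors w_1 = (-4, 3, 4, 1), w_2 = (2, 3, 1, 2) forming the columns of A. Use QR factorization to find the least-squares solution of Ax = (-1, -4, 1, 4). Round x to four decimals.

e_1 = w_1/‖w_1‖ = (-4, 3, 4, 1)/6.4807 = (-0.6172, 0.4629, 0.6172, 0.1543).
r_{12} = e_1·w_2 = 1.0801.
u_2 = w_2 − 1.0801·e_1 = (2.6667, 2.5000, 0.3333, 1.8333).
‖u_2‖ = 4.1028, so e_2 = (0.6500, 0.6093, 0.0812, 0.4468).
Qᵀb = (0.0000, -1.2187).
Back-substitute: x_2 = -1.2187/4.1028 = -0.2970.
x_1 = (0.0000 − 1.0801·(-0.2970))/6.4807 = 0.0495.

x = (0.0495, -0.2970)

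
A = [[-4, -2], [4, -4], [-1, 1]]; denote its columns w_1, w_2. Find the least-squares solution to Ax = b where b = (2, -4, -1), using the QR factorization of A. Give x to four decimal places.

w_1 = (-4, 4, -1); ‖w_1‖ = 5.7446, so e_1 = (-0.6963, 0.6963, -0.1741).
e_1·w_2 = (-0.6963)·(-2) + 0.6963·(-4) + (-0.1741)·1 = -1.5667.
u_2 = w_2 + 1.5667·e_1 = (-3.0909, -2.9091, 0.7273).
‖u_2‖ = 4.3064, so e_2 = (-0.7177, -0.6755, 0.1689).
Qᵀb = (-4.0038, 1.0977).
Back-substitute: x_2 = 1.0977/4.3064 = 0.2549.
x_1 = (-4.0038 + 1.5667·0.2549)/5.7446 = -0.6275.

x = (-0.6275, 0.2549)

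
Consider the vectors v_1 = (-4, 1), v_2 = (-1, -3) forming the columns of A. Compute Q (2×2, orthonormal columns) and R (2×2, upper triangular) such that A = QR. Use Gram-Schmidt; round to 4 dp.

v_1 = (-4, 1); ‖v_1‖ = 4.1231, so e_1 = (-0.9701, 0.2425).
e_1·v_2 = (-0.9701)·(-1) + 0.2425·(-3) = 0.2425.
u_2 = v_2 − 0.2425·e_1 = (-0.7647, -3.0588).
‖u_2‖ = 3.1530, so e_2 = (-0.2425, -0.9701).

Q = [[-0.9701, -0.2425], [0.2425, -0.9701]], R = [[4.1231, 0.2425], [0.0000, 3.1530]]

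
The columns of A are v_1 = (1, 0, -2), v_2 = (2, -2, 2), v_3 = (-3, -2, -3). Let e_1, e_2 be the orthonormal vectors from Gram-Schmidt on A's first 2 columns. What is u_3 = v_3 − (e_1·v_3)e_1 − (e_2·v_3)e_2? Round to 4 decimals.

u_3 = (-2.1429, -3.2143, -1.0714)

v_1 = (1, 0, -2); ‖v_1‖ = 2.2361, so e_1 = (0.4472, 0.0000, -0.8944).
e_1·v_2 = 0.4472·2 + 0.0000·(-2) + (-0.8944)·2 = -0.8944.
u_2 = v_2 + 0.8944·e_1 = (2.4000, -2.0000, 1.2000).
‖u_2‖ = 3.3466, so e_2 = (0.7171, -0.5976, 0.3586).
e_1·v_3 = 0.4472·(-3) + 0.0000·(-2) + (-0.8944)·(-3) = 1.3416; e_2·v_3 = 0.7171·(-3) + (-0.5976)·(-2) + 0.3586·(-3) = -2.0319.
u_3 = v_3 − 1.3416·e_1 + 2.0319·e_2 = (-2.1429, -3.2143, -1.0714).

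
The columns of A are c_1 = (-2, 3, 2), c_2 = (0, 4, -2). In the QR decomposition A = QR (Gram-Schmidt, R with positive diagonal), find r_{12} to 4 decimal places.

c_1 = (-2, 3, 2); ‖c_1‖ = 4.1231, so q_1 = (-0.4851, 0.7276, 0.4851).
r_{12} = q_1·c_2 = 1.9403.

r_{12} = 1.9403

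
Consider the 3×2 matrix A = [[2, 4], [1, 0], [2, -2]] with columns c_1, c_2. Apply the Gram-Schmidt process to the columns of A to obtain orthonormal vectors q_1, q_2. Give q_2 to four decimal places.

q_2 = (0.7288, -0.1041, -0.6768)

c_1 = (2, 1, 2); ‖c_1‖ = 3.0000, so q_1 = (0.6667, 0.3333, 0.6667).
q_1·c_2 = 0.6667·4 + 0.3333·0 + 0.6667·(-2) = 1.3333.
u_2 = c_2 − 1.3333·q_1 = (3.1111, -0.4444, -2.8889).
‖u_2‖ = 4.2687, so q_2 = (0.7288, -0.1041, -0.6768).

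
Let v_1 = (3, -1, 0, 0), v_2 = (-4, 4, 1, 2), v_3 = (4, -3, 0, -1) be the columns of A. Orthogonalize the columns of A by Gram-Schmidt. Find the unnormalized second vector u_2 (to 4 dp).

v_1 = (3, -1, 0, 0); ‖v_1‖ = 3.1623, so e_1 = (0.9487, -0.3162, 0.0000, 0.0000).
e_1·v_2 = 0.9487·(-4) + (-0.3162)·4 + 0.0000·1 + 0.0000·2 = -5.0596.
u_2 = v_2 + 5.0596·e_1 = (0.8000, 2.4000, 1.0000, 2.0000).

u_2 = (0.8000, 2.4000, 1.0000, 2.0000)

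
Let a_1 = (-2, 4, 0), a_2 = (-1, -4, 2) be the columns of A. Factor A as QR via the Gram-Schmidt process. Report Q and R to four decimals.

a_1 = (-2, 4, 0); ‖a_1‖ = 4.4721, so e_1 = (-0.4472, 0.8944, 0.0000).
e_1·a_2 = (-0.4472)·(-1) + 0.8944·(-4) + 0.0000·2 = -3.1305.
u_2 = a_2 + 3.1305·e_1 = (-2.4000, -1.2000, 2.0000).
‖u_2‖ = 3.3466, so e_2 = (-0.7171, -0.3586, 0.5976).

Q = [[-0.4472, -0.7171], [0.8944, -0.3586], [0.0000, 0.5976]], R = [[4.4721, -3.1305], [0.0000, 3.3466]]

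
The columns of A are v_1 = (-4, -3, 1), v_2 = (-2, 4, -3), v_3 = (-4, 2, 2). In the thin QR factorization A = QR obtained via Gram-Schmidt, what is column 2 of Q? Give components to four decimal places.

e_2 = (-0.5909, 0.6131, -0.5244)

v_1 = (-4, -3, 1); ‖v_1‖ = 5.0990, so e_1 = (-0.7845, -0.5883, 0.1961).
e_1·v_2 = (-0.7845)·(-2) + (-0.5883)·4 + 0.1961·(-3) = -1.3728.
u_2 = v_2 + 1.3728·e_1 = (-3.0769, 3.1923, -2.7308).
‖u_2‖ = 5.2072, so e_2 = (-0.5909, 0.6131, -0.5244).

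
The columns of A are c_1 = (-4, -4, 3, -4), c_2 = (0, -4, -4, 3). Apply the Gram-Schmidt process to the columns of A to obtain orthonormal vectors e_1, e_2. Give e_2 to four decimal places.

e_2 = (-0.0889, -0.7223, -0.5668, 0.3862)

c_1 = (-4, -4, 3, -4); ‖c_1‖ = 7.5498, so e_1 = (-0.5298, -0.5298, 0.3974, -0.5298).
e_1·c_2 = (-0.5298)·0 + (-0.5298)·(-4) + 0.3974·(-4) + (-0.5298)·3 = -1.0596.
u_2 = c_2 + 1.0596·e_1 = (-0.5614, -4.5614, -3.5789, 2.4386).
‖u_2‖ = 6.3148, so e_2 = (-0.0889, -0.7223, -0.5668, 0.3862).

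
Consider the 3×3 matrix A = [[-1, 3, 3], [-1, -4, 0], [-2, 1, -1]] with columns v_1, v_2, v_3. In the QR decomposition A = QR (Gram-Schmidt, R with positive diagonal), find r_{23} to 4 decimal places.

v_1 = (-1, -1, -2); ‖v_1‖ = 2.4495, so q_1 = (-0.4082, -0.4082, -0.8165).
q_1·v_2 = (-0.4082)·3 + (-0.4082)·(-4) + (-0.8165)·1 = -0.4082.
u_2 = v_2 + 0.4082·q_1 = (2.8333, -4.1667, 0.6667).
‖u_2‖ = 5.0827, so q_2 = (0.5575, -0.8198, 0.1312).
r_{23} = q_2·v_3 = 1.5412.

r_{23} = 1.5412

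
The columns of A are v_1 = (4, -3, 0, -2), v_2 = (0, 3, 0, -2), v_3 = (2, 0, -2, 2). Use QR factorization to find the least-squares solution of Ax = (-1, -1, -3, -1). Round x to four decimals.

x = (0.0086, -0.0259, 0.1552)

v_1 = (4, -3, 0, -2); ‖v_1‖ = 5.3852, so e_1 = (0.7428, -0.5571, 0.0000, -0.3714).
e_1·v_2 = 0.7428·0 + (-0.5571)·3 + 0.0000·0 + (-0.3714)·(-2) = -0.9285.
u_2 = v_2 + 0.9285·e_1 = (0.6897, 2.4828, 0.0000, -2.3448).
‖u_2‖ = 3.4840, so e_2 = (0.1980, 0.7126, 0.0000, -0.6730).
e_1·v_3 = 0.7428·2 + (-0.5571)·0 + 0.0000·(-2) + (-0.3714)·2 = 0.7428; e_2·v_3 = 0.1980·2 + 0.7126·0 + 0.0000·(-2) + (-0.6730)·2 = -0.9502.
u_3 = v_3 − 0.7428·e_1 + 0.9502·e_2 = (1.6364, 1.0909, -2.0000, 1.6364).
‖u_3‖ = 3.2474, so e_3 = (0.5039, 0.3359, -0.6159, 0.5039).
Qᵀb = (0.1857, -0.2375, 0.5039).
Back-substitute: x_3 = 0.5039/3.2474 = 0.1552.
x_2 = (-0.2375 + 0.9502·0.1552)/3.4840 = -0.0259.
x_1 = (0.1857 + 0.9285·(-0.0259) − 0.7428·0.1552)/5.3852 = 0.0086.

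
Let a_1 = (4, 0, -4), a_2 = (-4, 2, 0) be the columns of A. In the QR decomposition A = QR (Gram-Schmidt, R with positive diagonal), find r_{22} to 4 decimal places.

q_1 = a_1/‖a_1‖ = (4, 0, -4)/5.6569 = (0.7071, 0.0000, -0.7071).
r_{12} = q_1·a_2 = -2.8284.
u_2 = a_2 + 2.8284·q_1 = (-2.0000, 2.0000, -2.0000).
r_{22} = ‖u_2‖ = 3.4641.

r_{22} = 3.4641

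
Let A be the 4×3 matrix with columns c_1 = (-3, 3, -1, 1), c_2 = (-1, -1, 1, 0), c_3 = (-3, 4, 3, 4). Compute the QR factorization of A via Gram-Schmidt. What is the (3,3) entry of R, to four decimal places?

r_{33} = 4.7479

c_1 = (-3, 3, -1, 1); ‖c_1‖ = 4.4721, so e_1 = (-0.6708, 0.6708, -0.2236, 0.2236).
e_1·c_2 = (-0.6708)·(-1) + 0.6708·(-1) + (-0.2236)·1 + 0.2236·0 = -0.2236.
u_2 = c_2 + 0.2236·e_1 = (-1.1500, -0.8500, 0.9500, 0.0500).
‖u_2‖ = 1.7176, so e_2 = (-0.6696, -0.4949, 0.5531, 0.0291).
e_1·c_3 = (-0.6708)·(-3) + 0.6708·4 + (-0.2236)·3 + 0.2236·4 = 4.9193; e_2·c_3 = (-0.6696)·(-3) + (-0.4949)·4 + 0.5531·3 + 0.0291·4 = 1.8049.
u_3 = c_3 − 4.9193·e_1 − 1.8049·e_2 = (1.5085, 1.5932, 3.1017, 2.8475).
r_{33} = ‖u_3‖ = 4.7479.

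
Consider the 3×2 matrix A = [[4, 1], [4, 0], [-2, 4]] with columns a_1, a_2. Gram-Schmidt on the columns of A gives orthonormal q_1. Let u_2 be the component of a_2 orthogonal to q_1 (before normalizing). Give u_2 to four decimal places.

u_2 = (1.4444, 0.4444, 3.7778)

a_1 = (4, 4, -2); ‖a_1‖ = 6.0000, so q_1 = (0.6667, 0.6667, -0.3333).
q_1·a_2 = 0.6667·1 + 0.6667·0 + (-0.3333)·4 = -0.6667.
u_2 = a_2 + 0.6667·q_1 = (1.4444, 0.4444, 3.7778).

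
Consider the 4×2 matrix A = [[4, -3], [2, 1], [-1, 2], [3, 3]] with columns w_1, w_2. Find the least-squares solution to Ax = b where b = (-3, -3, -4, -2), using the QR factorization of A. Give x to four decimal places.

w_1 = (4, 2, -1, 3); ‖w_1‖ = 5.4772, so e_1 = (0.7303, 0.3651, -0.1826, 0.5477).
e_1·w_2 = 0.7303·(-3) + 0.3651·1 + (-0.1826)·2 + 0.5477·3 = -0.5477.
u_2 = w_2 + 0.5477·e_1 = (-2.6000, 1.2000, 1.9000, 3.3000).
‖u_2‖ = 4.7645, so e_2 = (-0.5457, 0.2519, 0.3988, 0.6926).
Qᵀb = (-3.6515, -2.0989).
Back-substitute: x_2 = -2.0989/4.7645 = -0.4405.
x_1 = (-3.6515 + 0.5477·(-0.4405))/5.4772 = -0.7107.

x = (-0.7107, -0.4405)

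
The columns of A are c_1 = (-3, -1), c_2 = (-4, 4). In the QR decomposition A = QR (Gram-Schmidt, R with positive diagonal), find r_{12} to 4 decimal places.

c_1 = (-3, -1); ‖c_1‖ = 3.1623, so q_1 = (-0.9487, -0.3162).
r_{12} = q_1·c_2 = 2.5298.

r_{12} = 2.5298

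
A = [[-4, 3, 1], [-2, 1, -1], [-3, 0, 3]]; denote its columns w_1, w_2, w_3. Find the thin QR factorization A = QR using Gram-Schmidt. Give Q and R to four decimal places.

q_1 = w_1/‖w_1‖ = (-4, -2, -3)/5.3852 = (-0.7428, -0.3714, -0.5571).
r_{12} = q_1·w_2 = -2.5997.
u_2 = w_2 + 2.5997·q_1 = (1.0690, 0.0345, -1.4483).
‖u_2‖ = 1.8004, so q_2 = (0.5937, 0.0192, -0.8044).
r_{13} = q_1·w_3 = -2.0426; r_{23} = q_2·w_3 = -1.8387.
u_3 = w_3 + 2.0426·q_1 + 1.8387·q_2 = (0.5745, -1.7234, 0.3830).
‖u_3‖ = 1.8566, so q_3 = (0.3094, -0.9283, 0.2063).

Q = [[-0.7428, 0.5937, 0.3094], [-0.3714, 0.0192, -0.9283], [-0.5571, -0.8044, 0.2063]], R = [[5.3852, -2.5997, -2.0426], [0.0000, 1.8004, -1.8387], [0.0000, 0.0000, 1.8566]]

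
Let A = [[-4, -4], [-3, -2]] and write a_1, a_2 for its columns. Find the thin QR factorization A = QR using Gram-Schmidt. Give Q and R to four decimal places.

a_1 = (-4, -3); ‖a_1‖ = 5.0000, so e_1 = (-0.8000, -0.6000).
e_1·a_2 = (-0.8000)·(-4) + (-0.6000)·(-2) = 4.4000.
u_2 = a_2 − 4.4000·e_1 = (-0.4800, 0.6400).
‖u_2‖ = 0.8000, so e_2 = (-0.6000, 0.8000).

Q = [[-0.8000, -0.6000], [-0.6000, 0.8000]], R = [[5.0000, 4.4000], [0.0000, 0.8000]]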